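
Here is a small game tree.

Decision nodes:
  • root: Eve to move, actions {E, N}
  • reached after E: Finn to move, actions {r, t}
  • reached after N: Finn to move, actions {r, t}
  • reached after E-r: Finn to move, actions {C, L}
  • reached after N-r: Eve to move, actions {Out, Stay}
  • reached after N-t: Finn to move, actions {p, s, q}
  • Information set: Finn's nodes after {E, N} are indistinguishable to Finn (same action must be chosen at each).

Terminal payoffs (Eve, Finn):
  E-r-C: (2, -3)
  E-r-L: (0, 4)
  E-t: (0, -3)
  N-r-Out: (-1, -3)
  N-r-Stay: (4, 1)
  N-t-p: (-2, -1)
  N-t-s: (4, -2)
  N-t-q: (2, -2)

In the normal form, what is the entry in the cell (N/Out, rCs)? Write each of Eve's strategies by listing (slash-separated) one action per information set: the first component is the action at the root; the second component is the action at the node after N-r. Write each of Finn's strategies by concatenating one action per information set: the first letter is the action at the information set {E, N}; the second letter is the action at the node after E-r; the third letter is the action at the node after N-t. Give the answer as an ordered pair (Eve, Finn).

Trace the play path from the root:
  Eve plays N
  Finn plays r at [N]
  Eve plays Out at [N-r]
→ terminal payoff (-1, -3).
(Finn's choice at the node after E-r is never reached on this path, so it doesn't affect the outcome.)

(-1, -3)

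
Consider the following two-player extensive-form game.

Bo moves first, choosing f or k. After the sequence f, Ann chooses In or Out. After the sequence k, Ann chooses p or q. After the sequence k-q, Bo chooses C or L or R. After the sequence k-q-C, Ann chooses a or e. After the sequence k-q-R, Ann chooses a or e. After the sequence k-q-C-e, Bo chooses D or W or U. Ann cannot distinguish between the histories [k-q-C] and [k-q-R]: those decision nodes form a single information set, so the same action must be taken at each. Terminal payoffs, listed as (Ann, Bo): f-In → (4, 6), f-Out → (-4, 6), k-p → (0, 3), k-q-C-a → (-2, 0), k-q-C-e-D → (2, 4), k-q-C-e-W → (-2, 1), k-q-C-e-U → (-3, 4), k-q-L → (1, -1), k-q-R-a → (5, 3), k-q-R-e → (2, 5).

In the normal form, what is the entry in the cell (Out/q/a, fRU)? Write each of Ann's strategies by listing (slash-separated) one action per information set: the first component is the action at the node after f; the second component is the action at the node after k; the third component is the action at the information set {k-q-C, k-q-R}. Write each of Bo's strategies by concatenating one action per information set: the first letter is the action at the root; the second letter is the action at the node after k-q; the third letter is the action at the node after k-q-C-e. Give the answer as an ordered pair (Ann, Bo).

Trace the play path from the root:
  Bo plays f
  Ann plays Out at [f]
→ terminal payoff (-4, 6).
(Ann's choice at the node after k is never reached on this path, so it doesn't affect the outcome.)

(-4, 6)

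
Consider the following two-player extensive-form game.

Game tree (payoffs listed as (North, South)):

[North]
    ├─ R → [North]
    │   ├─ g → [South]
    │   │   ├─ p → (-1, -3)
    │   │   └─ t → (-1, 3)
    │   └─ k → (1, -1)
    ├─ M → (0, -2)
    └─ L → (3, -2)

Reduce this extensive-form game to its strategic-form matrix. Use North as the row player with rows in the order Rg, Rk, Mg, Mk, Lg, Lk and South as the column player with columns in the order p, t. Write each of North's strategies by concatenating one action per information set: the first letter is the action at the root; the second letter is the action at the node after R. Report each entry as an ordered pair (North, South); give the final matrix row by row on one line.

Rg: (-1,-3) (-1,3) | Rk: (1,-1) (1,-1) | Mg: (0,-2) (0,-2) | Mk: (0,-2) (0,-2) | Lg: (3,-2) (3,-2) | Lk: (3,-2) (3,-2)

Row Rg: p→(-1,-3), t→(-1,3)
Row Rk: p→(1,-1), t→(1,-1)
Row Mg: p→(0,-2), t→(0,-2)
Row Mk: p→(0,-2), t→(0,-2)
Row Lg: p→(3,-2), t→(3,-2)
Row Lk: p→(3,-2), t→(3,-2)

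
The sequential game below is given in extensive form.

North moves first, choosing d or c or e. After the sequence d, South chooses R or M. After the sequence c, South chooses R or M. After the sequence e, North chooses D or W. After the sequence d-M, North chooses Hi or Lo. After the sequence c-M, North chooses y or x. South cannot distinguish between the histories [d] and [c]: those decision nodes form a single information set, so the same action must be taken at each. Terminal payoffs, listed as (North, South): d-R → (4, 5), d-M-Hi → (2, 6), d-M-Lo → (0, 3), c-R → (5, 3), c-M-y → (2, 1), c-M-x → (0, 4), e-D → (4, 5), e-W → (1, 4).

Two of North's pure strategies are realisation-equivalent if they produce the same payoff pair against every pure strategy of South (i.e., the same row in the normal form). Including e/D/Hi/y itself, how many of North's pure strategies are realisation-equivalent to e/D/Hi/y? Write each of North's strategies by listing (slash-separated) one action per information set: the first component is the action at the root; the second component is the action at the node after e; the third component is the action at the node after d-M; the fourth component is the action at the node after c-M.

4

Row for e/D/Hi/y (columns R, M): (4,5) (4,5).
Under e/D/Hi/y, North's choice at the node after d-M and at the node after c-M can never be reached regardless of what South does, so varying those choices leaves every outcome unchanged.
Holding the reachable choices fixed and varying the unreachable ones freely already gives 2 × 2 = 4 equivalent strategies.
No other strategy reproduces this row, so those 4 are the full class: e/D/Hi/y, e/D/Hi/x, e/D/Lo/y, e/D/Lo/x.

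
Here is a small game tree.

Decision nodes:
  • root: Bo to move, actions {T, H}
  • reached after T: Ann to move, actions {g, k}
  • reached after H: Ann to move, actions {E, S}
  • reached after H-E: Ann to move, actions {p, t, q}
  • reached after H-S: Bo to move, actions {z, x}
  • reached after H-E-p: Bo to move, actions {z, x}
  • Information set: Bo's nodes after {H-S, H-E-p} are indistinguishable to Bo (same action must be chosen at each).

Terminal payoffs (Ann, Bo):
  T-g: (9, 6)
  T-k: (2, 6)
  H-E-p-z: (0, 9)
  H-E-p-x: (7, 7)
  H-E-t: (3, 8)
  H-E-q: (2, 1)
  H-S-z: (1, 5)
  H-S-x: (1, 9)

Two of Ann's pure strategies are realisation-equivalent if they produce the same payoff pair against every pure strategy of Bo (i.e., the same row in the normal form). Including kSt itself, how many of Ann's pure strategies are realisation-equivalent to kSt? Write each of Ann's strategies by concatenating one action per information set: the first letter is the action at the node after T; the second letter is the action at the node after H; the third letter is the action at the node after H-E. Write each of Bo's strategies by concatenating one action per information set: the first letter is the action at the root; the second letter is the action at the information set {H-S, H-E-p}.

Row for kSt (columns Tz, Tx, Hz, Hx): (2,6) (2,6) (1,5) (1,9).
Under kSt, Ann's choice at the node after H-E can never be reached regardless of what Bo does, so varying those choices leaves every outcome unchanged.
Holding the reachable choices fixed and varying the unreachable one freely already gives 3 equivalent strategies.
No other strategy reproduces this row, so those 3 are the full class: kSp, kSt, kSq.

3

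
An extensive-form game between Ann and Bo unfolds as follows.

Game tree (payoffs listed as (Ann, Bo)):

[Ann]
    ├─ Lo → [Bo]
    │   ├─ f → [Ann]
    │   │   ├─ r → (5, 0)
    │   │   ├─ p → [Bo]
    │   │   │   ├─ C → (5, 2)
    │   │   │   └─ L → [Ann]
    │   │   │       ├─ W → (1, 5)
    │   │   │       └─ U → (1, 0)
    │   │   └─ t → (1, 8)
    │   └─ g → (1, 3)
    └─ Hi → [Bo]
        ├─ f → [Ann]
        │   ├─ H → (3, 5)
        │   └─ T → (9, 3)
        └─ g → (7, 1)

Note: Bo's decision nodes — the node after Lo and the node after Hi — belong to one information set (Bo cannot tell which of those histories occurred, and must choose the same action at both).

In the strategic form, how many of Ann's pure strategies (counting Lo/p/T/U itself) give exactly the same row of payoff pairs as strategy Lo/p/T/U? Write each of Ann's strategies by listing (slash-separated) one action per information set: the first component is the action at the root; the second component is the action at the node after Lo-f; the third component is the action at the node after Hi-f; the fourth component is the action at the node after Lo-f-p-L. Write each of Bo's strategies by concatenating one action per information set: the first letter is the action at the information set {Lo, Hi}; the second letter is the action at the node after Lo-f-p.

2

Row for Lo/p/T/U (columns fC, fL, gC, gL): (5,2) (1,0) (1,3) (1,3).
Under Lo/p/T/U, Ann's choice at the node after Hi-f can never be reached regardless of what Bo does, so varying those choices leaves every outcome unchanged.
Holding the reachable choices fixed and varying the unreachable one freely already gives 2 equivalent strategies.
No other strategy reproduces this row, so those 2 are the full class: Lo/p/H/U, Lo/p/T/U.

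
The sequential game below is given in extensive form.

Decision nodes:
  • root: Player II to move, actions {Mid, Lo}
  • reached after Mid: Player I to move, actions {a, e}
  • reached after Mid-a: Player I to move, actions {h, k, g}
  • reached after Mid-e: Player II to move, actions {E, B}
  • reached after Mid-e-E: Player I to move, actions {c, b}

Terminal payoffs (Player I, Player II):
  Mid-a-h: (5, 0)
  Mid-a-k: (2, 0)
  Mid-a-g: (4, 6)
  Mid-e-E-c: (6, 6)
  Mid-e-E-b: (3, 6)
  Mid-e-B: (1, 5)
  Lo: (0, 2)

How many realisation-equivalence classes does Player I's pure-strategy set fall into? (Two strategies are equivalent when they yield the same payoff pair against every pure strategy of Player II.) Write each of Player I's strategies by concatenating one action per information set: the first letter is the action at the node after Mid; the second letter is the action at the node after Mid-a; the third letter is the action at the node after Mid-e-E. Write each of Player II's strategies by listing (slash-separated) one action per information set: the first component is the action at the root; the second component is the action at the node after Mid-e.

5

Player I has 12 pure strategies: ahc, ahb, akc, akb, agc, agb, ehc, ehb, ekc, ekb, egc, egb. Columns: Mid/E, Mid/B, Lo/E, Lo/B.
{ahc, ahb} → row (5,0) (5,0) (0,2) (0,2)
{akc, akb} → row (2,0) (2,0) (0,2) (0,2)
{agc, agb} → row (4,6) (4,6) (0,2) (0,2)
{ehc, ekc, egc} → row (6,6) (1,5) (0,2) (0,2)
{ehb, ekb, egb} → row (3,6) (1,5) (0,2) (0,2)
That's 5 distinct rows out of 12 strategies.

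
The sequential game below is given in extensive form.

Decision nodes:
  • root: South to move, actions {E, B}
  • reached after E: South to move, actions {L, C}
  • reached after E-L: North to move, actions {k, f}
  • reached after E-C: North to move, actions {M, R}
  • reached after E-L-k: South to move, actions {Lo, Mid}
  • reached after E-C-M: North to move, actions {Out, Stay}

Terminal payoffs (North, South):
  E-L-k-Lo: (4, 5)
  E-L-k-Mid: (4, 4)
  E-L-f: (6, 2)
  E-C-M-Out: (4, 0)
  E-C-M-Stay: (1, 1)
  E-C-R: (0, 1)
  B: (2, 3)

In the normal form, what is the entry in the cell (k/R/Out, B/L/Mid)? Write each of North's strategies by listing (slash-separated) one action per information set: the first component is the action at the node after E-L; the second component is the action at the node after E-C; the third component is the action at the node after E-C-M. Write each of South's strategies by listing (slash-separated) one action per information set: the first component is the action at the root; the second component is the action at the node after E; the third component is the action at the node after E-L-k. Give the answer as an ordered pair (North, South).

Trace the play path from the root:
  South plays B
→ terminal payoff (2, 3).
(North's choice at the node after E-L is never reached on this path, so it doesn't affect the outcome.)

(2, 3)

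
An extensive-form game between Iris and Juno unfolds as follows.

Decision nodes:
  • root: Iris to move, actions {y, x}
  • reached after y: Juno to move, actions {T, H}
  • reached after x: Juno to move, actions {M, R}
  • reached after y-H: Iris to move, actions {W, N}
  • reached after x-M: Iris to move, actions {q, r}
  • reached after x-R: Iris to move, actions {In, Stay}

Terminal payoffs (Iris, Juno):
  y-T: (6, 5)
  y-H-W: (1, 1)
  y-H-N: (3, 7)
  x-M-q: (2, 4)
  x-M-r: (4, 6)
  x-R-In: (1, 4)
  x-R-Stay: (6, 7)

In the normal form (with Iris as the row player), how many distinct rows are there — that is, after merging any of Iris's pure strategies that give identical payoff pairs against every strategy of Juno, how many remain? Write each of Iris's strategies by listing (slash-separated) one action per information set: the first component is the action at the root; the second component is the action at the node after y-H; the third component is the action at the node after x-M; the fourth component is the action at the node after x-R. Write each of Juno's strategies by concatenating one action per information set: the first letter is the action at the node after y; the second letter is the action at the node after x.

Iris has 16 pure strategies: y/W/q/In, y/W/q/Stay, y/W/r/In, y/W/r/Stay, y/N/q/In, y/N/q/Stay, y/N/r/In, y/N/r/Stay, x/W/q/In, x/W/q/Stay, x/W/r/In, x/W/r/Stay, x/N/q/In, x/N/q/Stay, x/N/r/In, x/N/r/Stay. Columns: TM, TR, HM, HR.
{y/W/q/In, y/W/q/Stay, y/W/r/In, y/W/r/Stay} → row (6,5) (6,5) (1,1) (1,1)
{y/N/q/In, y/N/q/Stay, y/N/r/In, y/N/r/Stay} → row (6,5) (6,5) (3,7) (3,7)
{x/W/q/In, x/N/q/In} → row (2,4) (1,4) (2,4) (1,4)
{x/W/q/Stay, x/N/q/Stay} → row (2,4) (6,7) (2,4) (6,7)
{x/W/r/In, x/N/r/In} → row (4,6) (1,4) (4,6) (1,4)
{x/W/r/Stay, x/N/r/Stay} → row (4,6) (6,7) (4,6) (6,7)
That's 6 distinct rows out of 16 strategies.

6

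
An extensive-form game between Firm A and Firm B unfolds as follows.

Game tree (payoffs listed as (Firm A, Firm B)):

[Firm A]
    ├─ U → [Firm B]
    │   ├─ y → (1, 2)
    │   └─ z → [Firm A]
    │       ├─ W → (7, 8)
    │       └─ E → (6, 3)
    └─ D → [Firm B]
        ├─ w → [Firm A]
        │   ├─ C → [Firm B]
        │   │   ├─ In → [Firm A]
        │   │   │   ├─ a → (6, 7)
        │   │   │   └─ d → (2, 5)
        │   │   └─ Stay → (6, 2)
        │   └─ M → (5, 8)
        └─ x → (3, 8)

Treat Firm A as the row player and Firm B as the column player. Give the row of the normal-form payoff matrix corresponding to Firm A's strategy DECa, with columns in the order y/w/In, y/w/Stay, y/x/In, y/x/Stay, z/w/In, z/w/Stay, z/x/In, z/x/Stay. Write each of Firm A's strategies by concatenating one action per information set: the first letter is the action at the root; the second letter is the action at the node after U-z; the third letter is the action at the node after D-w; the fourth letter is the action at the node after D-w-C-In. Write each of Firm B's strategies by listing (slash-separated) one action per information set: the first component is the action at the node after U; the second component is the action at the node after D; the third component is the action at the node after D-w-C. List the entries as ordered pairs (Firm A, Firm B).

(6,7) (6,2) (3,8) (3,8) (6,7) (6,2) (3,8) (3,8)

vs y/w/In: Firm A plays D → Firm B plays w at [D] → Firm A plays C at [D-w] → Firm B plays In at [D-w-C] → Firm A plays a at [D-w-C-In] → (6, 7)
vs y/w/Stay: Firm A plays D → Firm B plays w at [D] → Firm A plays C at [D-w] → Firm B plays Stay at [D-w-C] → (6, 2)
vs y/x/In: Firm A plays D → Firm B plays x at [D] → (3, 8)
vs y/x/Stay: Firm A plays D → Firm B plays x at [D] → (3, 8)
vs z/w/In: Firm A plays D → Firm B plays w at [D] → Firm A plays C at [D-w] → Firm B plays In at [D-w-C] → Firm A plays a at [D-w-C-In] → (6, 7)
vs z/w/Stay: Firm A plays D → Firm B plays w at [D] → Firm A plays C at [D-w] → Firm B plays Stay at [D-w-C] → (6, 2)
vs z/x/In: Firm A plays D → Firm B plays x at [D] → (3, 8)
vs z/x/Stay: Firm A plays D → Firm B plays x at [D] → (3, 8)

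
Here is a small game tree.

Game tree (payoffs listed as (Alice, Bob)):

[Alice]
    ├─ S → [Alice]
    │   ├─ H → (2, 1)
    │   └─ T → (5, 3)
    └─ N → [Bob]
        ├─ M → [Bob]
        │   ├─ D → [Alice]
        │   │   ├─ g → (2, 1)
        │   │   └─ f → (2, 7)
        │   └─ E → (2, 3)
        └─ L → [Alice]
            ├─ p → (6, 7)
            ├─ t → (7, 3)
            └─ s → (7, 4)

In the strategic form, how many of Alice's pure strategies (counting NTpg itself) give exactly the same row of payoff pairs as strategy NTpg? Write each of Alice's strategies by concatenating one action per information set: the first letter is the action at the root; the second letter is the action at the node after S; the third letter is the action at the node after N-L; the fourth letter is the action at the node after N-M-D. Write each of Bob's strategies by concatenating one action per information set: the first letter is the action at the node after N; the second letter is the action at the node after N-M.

2

Row for NTpg (columns MD, ME, LD, LE): (2,1) (2,3) (6,7) (6,7).
Under NTpg, Alice's choice at the node after S can never be reached regardless of what Bob does, so varying those choices leaves every outcome unchanged.
Holding the reachable choices fixed and varying the unreachable one freely already gives 2 equivalent strategies.
No other strategy reproduces this row, so those 2 are the full class: NHpg, NTpg.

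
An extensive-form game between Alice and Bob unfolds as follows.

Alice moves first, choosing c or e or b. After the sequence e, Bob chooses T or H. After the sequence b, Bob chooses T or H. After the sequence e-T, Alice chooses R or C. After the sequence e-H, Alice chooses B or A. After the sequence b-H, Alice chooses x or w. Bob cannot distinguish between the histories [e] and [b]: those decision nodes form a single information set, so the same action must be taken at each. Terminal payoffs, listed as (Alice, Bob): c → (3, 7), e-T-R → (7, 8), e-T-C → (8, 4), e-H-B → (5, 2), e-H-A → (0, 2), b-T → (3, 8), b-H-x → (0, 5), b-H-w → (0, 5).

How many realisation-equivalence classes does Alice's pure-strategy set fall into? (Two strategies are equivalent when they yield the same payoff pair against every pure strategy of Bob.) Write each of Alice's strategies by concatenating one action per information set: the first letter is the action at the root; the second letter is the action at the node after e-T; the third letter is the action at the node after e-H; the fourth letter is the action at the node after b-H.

Alice has 24 pure strategies: cRBx, cRBw, cRAx, cRAw, cCBx, cCBw, cCAx, cCAw, eRBx, eRBw, eRAx, eRAw, eCBx, eCBw, eCAx, eCAw, bRBx, bRBw, bRAx, bRAw, bCBx, bCBw, bCAx, bCAw. Columns: T, H.
{cRBx, cRBw, cRAx, cRAw, cCBx, cCBw, cCAx, cCAw} → row (3,7) (3,7)
{eRBx, eRBw} → row (7,8) (5,2)
{eRAx, eRAw} → row (7,8) (0,2)
{eCBx, eCBw} → row (8,4) (5,2)
{eCAx, eCAw} → row (8,4) (0,2)
{bRBx, bRBw, bRAx, bRAw, bCBx, bCBw, bCAx, bCAw} → row (3,8) (0,5)
That's 6 distinct rows out of 24 strategies.

6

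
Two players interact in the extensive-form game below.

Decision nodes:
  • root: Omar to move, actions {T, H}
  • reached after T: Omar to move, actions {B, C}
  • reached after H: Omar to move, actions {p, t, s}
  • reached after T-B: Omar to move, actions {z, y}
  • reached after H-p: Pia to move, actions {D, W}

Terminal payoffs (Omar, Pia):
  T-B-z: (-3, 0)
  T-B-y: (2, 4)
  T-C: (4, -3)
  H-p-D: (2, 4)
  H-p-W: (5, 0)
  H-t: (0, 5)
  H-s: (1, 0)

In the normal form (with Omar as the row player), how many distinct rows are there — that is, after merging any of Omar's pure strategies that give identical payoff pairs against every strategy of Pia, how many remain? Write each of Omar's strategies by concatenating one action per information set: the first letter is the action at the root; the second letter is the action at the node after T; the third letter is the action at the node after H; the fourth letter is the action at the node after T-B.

Omar has 24 pure strategies: TBpz, TBpy, TBtz, TBty, TBsz, TBsy, TCpz, TCpy, TCtz, TCty, TCsz, TCsy, HBpz, HBpy, HBtz, HBty, HBsz, HBsy, HCpz, HCpy, HCtz, HCty, HCsz, HCsy. Columns: D, W.
{TBpz, TBtz, TBsz} → row (-3,0) (-3,0)
{TBpy, TBty, TBsy} → row (2,4) (2,4)
{TCpz, TCpy, TCtz, TCty, TCsz, TCsy} → row (4,-3) (4,-3)
{HBpz, HBpy, HCpz, HCpy} → row (2,4) (5,0)
{HBtz, HBty, HCtz, HCty} → row (0,5) (0,5)
{HBsz, HBsy, HCsz, HCsy} → row (1,0) (1,0)
That's 6 distinct rows out of 24 strategies.

6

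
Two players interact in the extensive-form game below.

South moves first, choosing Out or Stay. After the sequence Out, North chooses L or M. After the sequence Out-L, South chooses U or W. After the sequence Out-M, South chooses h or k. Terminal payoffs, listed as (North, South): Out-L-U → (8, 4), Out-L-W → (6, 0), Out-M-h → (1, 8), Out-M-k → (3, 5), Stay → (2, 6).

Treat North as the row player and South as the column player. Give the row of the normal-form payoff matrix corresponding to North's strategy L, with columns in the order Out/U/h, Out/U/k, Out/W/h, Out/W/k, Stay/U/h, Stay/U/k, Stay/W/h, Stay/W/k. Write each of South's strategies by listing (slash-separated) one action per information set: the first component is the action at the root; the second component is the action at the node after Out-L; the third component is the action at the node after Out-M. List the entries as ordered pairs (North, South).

vs Out/U/h: South plays Out → North plays L at [Out] → South plays U at [Out-L] → (8, 4)
vs Out/U/k: South plays Out → North plays L at [Out] → South plays U at [Out-L] → (8, 4)
vs Out/W/h: South plays Out → North plays L at [Out] → South plays W at [Out-L] → (6, 0)
vs Out/W/k: South plays Out → North plays L at [Out] → South plays W at [Out-L] → (6, 0)
vs Stay/U/h: South plays Stay → (2, 6)
vs Stay/U/k: South plays Stay → (2, 6)
vs Stay/W/h: South plays Stay → (2, 6)
vs Stay/W/k: South plays Stay → (2, 6)

(8,4) (8,4) (6,0) (6,0) (2,6) (2,6) (2,6) (2,6)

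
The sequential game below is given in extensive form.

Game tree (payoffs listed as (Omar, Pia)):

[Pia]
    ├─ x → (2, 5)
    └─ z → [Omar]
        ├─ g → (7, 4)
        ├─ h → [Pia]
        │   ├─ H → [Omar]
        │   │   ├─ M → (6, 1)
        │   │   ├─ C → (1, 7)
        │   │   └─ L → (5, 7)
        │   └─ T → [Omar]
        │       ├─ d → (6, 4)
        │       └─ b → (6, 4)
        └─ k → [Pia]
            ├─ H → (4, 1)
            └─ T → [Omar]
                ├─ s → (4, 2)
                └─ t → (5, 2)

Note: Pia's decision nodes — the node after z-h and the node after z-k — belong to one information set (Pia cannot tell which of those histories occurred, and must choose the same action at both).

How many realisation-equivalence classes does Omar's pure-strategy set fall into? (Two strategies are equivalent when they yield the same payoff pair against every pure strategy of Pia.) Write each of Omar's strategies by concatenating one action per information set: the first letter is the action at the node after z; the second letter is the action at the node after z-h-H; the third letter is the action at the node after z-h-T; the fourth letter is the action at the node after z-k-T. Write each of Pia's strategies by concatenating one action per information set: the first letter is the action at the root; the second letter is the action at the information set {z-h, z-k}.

Omar has 36 pure strategies: gMds, gMdt, gMbs, gMbt, gCds, gCdt, gCbs, gCbt, gLds, gLdt, gLbs, gLbt, hMds, hMdt, hMbs, hMbt, hCds, hCdt, hCbs, hCbt, hLds, hLdt, hLbs, hLbt, kMds, kMdt, kMbs, kMbt, kCds, kCdt, kCbs, kCbt, kLds, kLdt, kLbs, kLbt. Columns: xH, xT, zH, zT.
{gMds, gMdt, gMbs, gMbt, gCds, gCdt, gCbs, gCbt, gLds, gLdt, gLbs, gLbt} → row (2,5) (2,5) (7,4) (7,4)
{hMds, hMdt, hMbs, hMbt} → row (2,5) (2,5) (6,1) (6,4)
{hCds, hCdt, hCbs, hCbt} → row (2,5) (2,5) (1,7) (6,4)
{hLds, hLdt, hLbs, hLbt} → row (2,5) (2,5) (5,7) (6,4)
{kMds, kMbs, kCds, kCbs, kLds, kLbs} → row (2,5) (2,5) (4,1) (4,2)
{kMdt, kMbt, kCdt, kCbt, kLdt, kLbt} → row (2,5) (2,5) (4,1) (5,2)
That's 6 distinct rows out of 36 strategies.

6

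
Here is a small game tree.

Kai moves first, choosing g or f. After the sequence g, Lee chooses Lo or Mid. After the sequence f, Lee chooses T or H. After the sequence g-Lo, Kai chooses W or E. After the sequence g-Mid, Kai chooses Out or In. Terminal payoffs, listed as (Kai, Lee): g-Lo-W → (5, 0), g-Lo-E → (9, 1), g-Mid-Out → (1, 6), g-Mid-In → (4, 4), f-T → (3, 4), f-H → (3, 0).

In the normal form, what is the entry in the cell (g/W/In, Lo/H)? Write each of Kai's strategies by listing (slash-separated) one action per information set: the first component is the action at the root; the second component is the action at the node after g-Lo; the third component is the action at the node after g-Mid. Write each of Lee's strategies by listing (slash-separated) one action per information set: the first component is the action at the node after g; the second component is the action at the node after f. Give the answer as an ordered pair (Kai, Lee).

(5, 0)

Trace the play path from the root:
  Kai plays g
  Lee plays Lo at [g]
  Kai plays W at [g-Lo]
→ terminal payoff (5, 0).
(Kai's choice at the node after g-Mid is never reached on this path, so it doesn't affect the outcome.)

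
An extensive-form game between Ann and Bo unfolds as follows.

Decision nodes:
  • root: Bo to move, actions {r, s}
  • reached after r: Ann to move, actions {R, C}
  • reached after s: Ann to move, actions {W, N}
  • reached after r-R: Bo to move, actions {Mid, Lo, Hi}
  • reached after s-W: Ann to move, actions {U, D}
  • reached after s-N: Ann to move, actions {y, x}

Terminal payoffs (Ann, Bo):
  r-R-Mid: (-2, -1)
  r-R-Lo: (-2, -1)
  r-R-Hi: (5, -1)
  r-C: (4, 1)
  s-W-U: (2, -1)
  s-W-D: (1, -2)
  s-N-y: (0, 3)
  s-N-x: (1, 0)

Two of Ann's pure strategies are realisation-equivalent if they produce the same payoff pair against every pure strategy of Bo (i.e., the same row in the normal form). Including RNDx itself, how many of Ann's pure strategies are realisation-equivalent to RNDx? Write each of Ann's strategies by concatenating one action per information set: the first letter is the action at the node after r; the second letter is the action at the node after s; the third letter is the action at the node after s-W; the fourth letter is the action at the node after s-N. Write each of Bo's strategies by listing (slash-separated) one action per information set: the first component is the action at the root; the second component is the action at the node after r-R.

Row for RNDx (columns r/Mid, r/Lo, r/Hi, s/Mid, s/Lo, s/Hi): (-2,-1) (-2,-1) (5,-1) (1,0) (1,0) (1,0).
Under RNDx, Ann's choice at the node after s-W can never be reached regardless of what Bo does, so varying those choices leaves every outcome unchanged.
Holding the reachable choices fixed and varying the unreachable one freely already gives 2 equivalent strategies.
No other strategy reproduces this row, so those 2 are the full class: RNUx, RNDx.

2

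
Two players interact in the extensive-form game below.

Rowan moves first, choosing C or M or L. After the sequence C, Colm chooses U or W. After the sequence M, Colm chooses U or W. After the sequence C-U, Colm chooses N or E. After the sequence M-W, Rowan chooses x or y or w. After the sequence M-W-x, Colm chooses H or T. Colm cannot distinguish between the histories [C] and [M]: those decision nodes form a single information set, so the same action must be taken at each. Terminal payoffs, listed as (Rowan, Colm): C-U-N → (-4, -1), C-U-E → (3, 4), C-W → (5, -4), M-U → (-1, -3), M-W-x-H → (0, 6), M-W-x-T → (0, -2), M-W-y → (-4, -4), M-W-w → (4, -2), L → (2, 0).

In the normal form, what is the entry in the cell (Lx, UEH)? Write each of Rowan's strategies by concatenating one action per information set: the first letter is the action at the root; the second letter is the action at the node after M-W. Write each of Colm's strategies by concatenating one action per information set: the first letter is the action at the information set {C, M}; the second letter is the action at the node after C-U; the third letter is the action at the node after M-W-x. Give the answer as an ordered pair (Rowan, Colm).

Trace the play path from the root:
  Rowan plays L
→ terminal payoff (2, 0).
(Rowan's choice at the node after M-W is never reached on this path, so it doesn't affect the outcome.)

(2, 0)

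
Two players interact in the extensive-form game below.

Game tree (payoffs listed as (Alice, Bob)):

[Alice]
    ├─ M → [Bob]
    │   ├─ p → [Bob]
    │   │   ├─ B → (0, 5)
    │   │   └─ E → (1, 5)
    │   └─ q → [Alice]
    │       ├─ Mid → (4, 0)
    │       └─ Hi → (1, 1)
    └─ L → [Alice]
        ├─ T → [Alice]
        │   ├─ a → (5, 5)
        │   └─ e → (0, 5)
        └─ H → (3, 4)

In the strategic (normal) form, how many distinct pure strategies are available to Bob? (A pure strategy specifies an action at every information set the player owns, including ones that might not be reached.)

4

Bob owns the node after M with actions {p, q} — two choices.
Bob owns the node after M-p with actions {B, E} — two choices.
A pure strategy fixes one action at each information set independently, so the count is the product 2 × 2 = 4.
(For reference, Alice has 16 pure strategies, giving a 4×16 normal-form matrix.)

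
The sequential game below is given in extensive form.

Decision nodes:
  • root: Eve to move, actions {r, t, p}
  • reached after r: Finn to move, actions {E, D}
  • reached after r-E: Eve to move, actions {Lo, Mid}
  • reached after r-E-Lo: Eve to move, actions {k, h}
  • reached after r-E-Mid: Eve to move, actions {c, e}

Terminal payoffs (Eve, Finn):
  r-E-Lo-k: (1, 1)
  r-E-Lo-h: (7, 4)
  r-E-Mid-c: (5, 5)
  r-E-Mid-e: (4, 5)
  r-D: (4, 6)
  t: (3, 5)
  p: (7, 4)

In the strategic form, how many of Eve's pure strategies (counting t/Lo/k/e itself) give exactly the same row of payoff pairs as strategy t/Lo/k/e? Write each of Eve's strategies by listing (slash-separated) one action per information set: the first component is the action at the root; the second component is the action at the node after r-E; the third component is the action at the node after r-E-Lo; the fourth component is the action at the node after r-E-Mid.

Row for t/Lo/k/e (columns E, D): (3,5) (3,5).
Under t/Lo/k/e, Eve's choice at the node after r-E and at the node after r-E-Lo and at the node after r-E-Mid can never be reached regardless of what Finn does, so varying those choices leaves every outcome unchanged.
Holding the reachable choices fixed and varying the unreachable ones freely already gives 2 × 2 × 2 = 8 equivalent strategies.
No other strategy reproduces this row, so those 8 are the full class: t/Lo/k/c, t/Lo/k/e, t/Lo/h/c, t/Lo/h/e, t/Mid/k/c, t/Mid/k/e, t/Mid/h/c, t/Mid/h/e.

8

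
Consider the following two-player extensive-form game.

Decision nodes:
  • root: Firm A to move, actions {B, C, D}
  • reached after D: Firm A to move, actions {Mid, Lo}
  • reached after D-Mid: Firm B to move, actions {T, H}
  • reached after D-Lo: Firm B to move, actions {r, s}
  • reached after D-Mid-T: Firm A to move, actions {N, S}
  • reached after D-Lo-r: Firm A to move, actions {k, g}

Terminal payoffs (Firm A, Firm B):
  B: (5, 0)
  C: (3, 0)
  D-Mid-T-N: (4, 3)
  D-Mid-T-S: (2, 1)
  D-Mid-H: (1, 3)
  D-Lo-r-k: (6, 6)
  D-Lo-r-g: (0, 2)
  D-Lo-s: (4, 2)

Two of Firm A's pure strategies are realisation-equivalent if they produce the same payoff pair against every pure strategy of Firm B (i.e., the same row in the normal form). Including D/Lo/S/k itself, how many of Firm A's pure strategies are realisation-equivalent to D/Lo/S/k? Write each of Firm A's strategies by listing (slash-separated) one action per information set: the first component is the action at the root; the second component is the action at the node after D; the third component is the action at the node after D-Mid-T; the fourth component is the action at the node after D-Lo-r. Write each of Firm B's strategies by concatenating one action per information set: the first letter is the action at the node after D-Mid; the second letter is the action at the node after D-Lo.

2

Row for D/Lo/S/k (columns Tr, Ts, Hr, Hs): (6,6) (4,2) (6,6) (4,2).
Under D/Lo/S/k, Firm A's choice at the node after D-Mid-T can never be reached regardless of what Firm B does, so varying those choices leaves every outcome unchanged.
Holding the reachable choices fixed and varying the unreachable one freely already gives 2 equivalent strategies.
No other strategy reproduces this row, so those 2 are the full class: D/Lo/N/k, D/Lo/S/k.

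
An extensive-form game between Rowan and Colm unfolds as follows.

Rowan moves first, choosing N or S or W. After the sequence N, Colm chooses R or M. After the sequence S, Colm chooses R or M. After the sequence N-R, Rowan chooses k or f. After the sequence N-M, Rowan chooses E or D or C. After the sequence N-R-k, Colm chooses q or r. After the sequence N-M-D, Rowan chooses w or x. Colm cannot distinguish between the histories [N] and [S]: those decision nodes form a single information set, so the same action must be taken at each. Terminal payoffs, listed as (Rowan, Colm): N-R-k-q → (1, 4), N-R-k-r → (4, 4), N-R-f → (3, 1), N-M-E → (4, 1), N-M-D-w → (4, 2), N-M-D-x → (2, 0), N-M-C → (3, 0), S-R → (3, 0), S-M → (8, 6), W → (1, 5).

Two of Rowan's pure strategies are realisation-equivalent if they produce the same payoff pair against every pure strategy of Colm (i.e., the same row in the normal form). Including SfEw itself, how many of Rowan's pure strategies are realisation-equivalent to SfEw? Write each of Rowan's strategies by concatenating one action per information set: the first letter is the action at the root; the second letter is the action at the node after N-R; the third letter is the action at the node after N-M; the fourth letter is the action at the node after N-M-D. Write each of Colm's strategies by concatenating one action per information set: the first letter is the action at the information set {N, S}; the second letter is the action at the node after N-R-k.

12

Row for SfEw (columns Rq, Rr, Mq, Mr): (3,0) (3,0) (8,6) (8,6).
Under SfEw, Rowan's choice at the node after N-R and at the node after N-M and at the node after N-M-D can never be reached regardless of what Colm does, so varying those choices leaves every outcome unchanged.
Holding the reachable choices fixed and varying the unreachable ones freely already gives 2 × 3 × 2 = 12 equivalent strategies.
No other strategy reproduces this row, so those 12 are the full class: SkEw, SkEx, SkDw, SkDx, SkCw, SkCx, SfEw, SfEx, SfDw, SfDx, SfCw, SfCx.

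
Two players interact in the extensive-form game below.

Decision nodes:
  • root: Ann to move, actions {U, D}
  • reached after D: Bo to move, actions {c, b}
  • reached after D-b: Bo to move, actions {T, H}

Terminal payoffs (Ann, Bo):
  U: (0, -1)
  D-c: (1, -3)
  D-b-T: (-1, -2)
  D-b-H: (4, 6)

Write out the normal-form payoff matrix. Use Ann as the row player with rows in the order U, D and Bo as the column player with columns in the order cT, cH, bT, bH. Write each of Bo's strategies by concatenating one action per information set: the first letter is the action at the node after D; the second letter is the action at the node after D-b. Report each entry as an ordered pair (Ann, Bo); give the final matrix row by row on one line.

Row U: cT→(0,-1), cH→(0,-1), bT→(0,-1), bH→(0,-1)
Row D: cT→(1,-3), cH→(1,-3), bT→(-1,-2), bH→(4,6)

U: (0,-1) (0,-1) (0,-1) (0,-1) | D: (1,-3) (1,-3) (-1,-2) (4,6)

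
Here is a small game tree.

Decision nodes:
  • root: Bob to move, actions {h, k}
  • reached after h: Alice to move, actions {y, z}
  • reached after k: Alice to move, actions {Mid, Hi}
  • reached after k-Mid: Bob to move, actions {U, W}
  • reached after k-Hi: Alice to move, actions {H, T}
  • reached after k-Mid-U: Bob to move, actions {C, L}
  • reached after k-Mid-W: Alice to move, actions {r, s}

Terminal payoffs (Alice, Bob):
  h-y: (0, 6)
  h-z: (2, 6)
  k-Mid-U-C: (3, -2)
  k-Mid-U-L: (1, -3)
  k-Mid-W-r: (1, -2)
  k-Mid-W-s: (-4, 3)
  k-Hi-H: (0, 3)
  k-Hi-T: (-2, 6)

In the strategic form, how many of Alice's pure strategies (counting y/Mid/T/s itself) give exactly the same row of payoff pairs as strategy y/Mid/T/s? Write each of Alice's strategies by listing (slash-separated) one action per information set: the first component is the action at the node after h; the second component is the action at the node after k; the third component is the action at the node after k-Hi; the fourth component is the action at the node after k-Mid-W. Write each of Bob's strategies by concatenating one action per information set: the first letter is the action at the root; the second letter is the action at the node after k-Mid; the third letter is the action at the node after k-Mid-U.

2

Row for y/Mid/T/s (columns hUC, hUL, hWC, hWL, kUC, kUL, kWC, kWL): (0,6) (0,6) (0,6) (0,6) (3,-2) (1,-3) (-4,3) (-4,3).
Under y/Mid/T/s, Alice's choice at the node after k-Hi can never be reached regardless of what Bob does, so varying those choices leaves every outcome unchanged.
Holding the reachable choices fixed and varying the unreachable one freely already gives 2 equivalent strategies.
No other strategy reproduces this row, so those 2 are the full class: y/Mid/H/s, y/Mid/T/s.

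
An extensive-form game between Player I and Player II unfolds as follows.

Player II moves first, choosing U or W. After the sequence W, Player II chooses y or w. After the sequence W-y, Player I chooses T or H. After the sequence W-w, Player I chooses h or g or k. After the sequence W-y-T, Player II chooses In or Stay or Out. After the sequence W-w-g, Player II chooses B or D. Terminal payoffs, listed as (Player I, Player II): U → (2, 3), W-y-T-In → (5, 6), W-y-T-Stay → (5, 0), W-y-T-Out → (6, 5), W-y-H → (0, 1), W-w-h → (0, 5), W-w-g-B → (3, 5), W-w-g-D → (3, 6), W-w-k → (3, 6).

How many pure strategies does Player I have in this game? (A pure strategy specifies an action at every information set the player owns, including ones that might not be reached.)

6

Player I owns the node after W-y with actions {T, H} — two choices.
Player I owns the node after W-w with actions {h, g, k} — three choices.
A pure strategy fixes one action at each information set independently, so the count is the product 2 × 3 = 6.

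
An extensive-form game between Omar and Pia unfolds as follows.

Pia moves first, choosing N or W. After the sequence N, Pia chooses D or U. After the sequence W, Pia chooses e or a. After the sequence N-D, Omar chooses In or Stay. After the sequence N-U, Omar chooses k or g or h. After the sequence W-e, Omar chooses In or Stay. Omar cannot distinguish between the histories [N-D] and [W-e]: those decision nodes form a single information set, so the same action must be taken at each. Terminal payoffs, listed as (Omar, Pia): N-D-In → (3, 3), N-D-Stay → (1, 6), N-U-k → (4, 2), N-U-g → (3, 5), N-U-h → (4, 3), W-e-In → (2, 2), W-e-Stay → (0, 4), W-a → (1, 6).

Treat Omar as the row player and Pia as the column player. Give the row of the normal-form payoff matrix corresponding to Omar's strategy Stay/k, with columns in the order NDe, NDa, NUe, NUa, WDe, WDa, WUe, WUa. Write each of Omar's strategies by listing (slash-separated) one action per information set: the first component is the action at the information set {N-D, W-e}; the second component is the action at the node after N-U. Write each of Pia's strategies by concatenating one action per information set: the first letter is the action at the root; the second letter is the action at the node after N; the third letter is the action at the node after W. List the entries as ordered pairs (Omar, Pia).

vs NDe: Pia plays N → Pia plays D at [N] → Omar plays Stay at [N-D] → (1, 6)
vs NDa: Pia plays N → Pia plays D at [N] → Omar plays Stay at [N-D] → (1, 6)
vs NUe: Pia plays N → Pia plays U at [N] → Omar plays k at [N-U] → (4, 2)
vs NUa: Pia plays N → Pia plays U at [N] → Omar plays k at [N-U] → (4, 2)
vs WDe: Pia plays W → Pia plays e at [W] → Omar plays Stay at [W-e] → (0, 4)
vs WDa: Pia plays W → Pia plays a at [W] → (1, 6)
vs WUe: Pia plays W → Pia plays e at [W] → Omar plays Stay at [W-e] → (0, 4)
vs WUa: Pia plays W → Pia plays a at [W] → (1, 6)

(1,6) (1,6) (4,2) (4,2) (0,4) (1,6) (0,4) (1,6)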